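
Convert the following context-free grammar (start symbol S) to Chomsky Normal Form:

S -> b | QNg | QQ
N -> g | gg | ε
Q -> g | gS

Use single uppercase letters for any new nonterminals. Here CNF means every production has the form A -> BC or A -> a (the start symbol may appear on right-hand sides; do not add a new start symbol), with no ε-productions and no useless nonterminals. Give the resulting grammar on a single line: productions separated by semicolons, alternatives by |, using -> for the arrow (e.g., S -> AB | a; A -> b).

S -> b | QA | QB | QQ; A -> g; B -> NA; N -> g | AA; Q -> g | AS

Nullable: {N}; after ε-elimination: S -> b | QQ | Qg | QNg; N -> g | gg; Q -> g | gS.
No unit productions to eliminate.
TERM: introduce A -> g and substitute in every rule of length ≥2.
BIN: S -> QNA becomes S -> QB, B -> NA.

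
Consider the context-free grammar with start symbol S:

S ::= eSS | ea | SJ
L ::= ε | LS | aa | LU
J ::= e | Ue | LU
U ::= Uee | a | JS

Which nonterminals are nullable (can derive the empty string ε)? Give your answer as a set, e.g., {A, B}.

{L}

Directly nullable (have an ε-rule): {L}.
Not nullable: J, S, U — each has a terminal in every rule's right-hand side or depends on a non-nullable symbol.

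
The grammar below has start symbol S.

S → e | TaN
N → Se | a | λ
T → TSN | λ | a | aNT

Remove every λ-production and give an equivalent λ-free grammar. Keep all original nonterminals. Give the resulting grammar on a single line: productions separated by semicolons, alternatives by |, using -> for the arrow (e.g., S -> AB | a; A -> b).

S -> a | e | Ta | aN | TaN; N -> a | Se; T -> S | a | SN | TS | aN | aT | TSN | aNT

Nullable set: {N, T}.
S -> TaN: T, N nullable, giving Ta | TaN | a | aN.
Drop N -> λ.
Drop T -> λ.
T -> TSN: T, N nullable, giving S | SN | TS | TSN.
T -> aNT: N, T nullable, giving a | aN | aNT | aT.
Unchanged (no nullable symbols): S -> e; N -> Se; N -> a; T -> a.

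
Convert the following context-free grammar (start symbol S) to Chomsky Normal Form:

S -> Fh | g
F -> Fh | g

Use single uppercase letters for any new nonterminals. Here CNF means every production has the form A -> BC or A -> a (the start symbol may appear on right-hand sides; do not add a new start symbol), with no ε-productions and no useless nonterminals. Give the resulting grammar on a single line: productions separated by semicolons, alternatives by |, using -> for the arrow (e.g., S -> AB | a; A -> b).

No ε-productions.
No unit productions to eliminate.
TERM: introduce A -> h and substitute in every rule of length ≥2.

S -> g | FA; A -> h; F -> g | FA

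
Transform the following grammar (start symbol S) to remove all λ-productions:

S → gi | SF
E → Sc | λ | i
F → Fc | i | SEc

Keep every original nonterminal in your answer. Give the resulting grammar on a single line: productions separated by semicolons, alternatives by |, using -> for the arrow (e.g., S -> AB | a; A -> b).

Nullable set: {E}.
Drop E -> λ.
F -> SEc: E nullable, giving SEc | Sc.
Unchanged (no nullable symbols): S -> SF; S -> gi; E -> Sc; E -> i; F -> Fc; F -> i.

S -> SF | gi; E -> i | Sc; F -> i | Fc | Sc | SEc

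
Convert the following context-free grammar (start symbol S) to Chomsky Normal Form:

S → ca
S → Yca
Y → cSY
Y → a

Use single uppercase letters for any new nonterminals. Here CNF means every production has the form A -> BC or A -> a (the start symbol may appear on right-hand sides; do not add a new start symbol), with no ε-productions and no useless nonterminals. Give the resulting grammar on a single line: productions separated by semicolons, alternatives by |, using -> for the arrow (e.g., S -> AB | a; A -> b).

S -> AB | YC; A -> c; B -> a; C -> AB; D -> SY; Y -> a | AD

No ε-productions.
No unit productions to eliminate.
TERM: introduce B -> a, A -> c and substitute in every rule of length ≥2.
BIN: S -> YAB becomes S -> YC, C -> AB; Y -> ASY becomes Y -> AD, D -> SY.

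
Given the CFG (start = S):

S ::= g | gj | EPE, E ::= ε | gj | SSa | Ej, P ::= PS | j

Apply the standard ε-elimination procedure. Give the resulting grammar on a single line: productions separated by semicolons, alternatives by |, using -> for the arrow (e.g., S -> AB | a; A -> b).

S -> P | g | EP | PE | gj | EPE; E -> j | Ej | gj | SSa; P -> j | PS

Nullable set: {E}.
S -> EPE: E, E nullable, giving EP | EPE | P | PE.
Drop E -> ε.
E -> Ej: E nullable, giving Ej | j.
Unchanged (no nullable symbols): S -> g; S -> gj; E -> SSa; E -> gj; P -> PS; P -> j.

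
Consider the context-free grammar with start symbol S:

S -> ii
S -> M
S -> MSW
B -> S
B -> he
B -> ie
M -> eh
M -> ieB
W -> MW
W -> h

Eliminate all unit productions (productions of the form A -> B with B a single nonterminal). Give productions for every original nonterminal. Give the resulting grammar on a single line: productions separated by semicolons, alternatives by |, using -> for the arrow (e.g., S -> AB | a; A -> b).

Unit productions: B->S, S->M.
Unit pairs (A ⇒* B via units): (B,M), (B,S), (S,M).
S: inherits non-unit rules of {M, S} → MSW | eh | ieB | ii.
B: inherits non-unit rules of {B, M, S} → MSW | eh | he | ie | ieB | ii.
M: inherits non-unit rules of {M} → eh | ieB.
W: inherits non-unit rules of {W} → MW | h.

S -> eh | ii | MSW | ieB; B -> eh | he | ie | ii | MSW | ieB; M -> eh | ieB; W -> h | MW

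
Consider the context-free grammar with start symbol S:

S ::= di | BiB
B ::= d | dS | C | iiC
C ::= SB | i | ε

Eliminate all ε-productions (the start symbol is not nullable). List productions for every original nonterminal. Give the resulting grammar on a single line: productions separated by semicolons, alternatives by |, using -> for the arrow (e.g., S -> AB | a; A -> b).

Nullable set: {B, C}.
S -> BiB: B, B nullable, giving Bi | BiB | i | iB.
B -> C: C nullable, giving C.
B -> iiC: C nullable, giving ii | iiC.
Drop C -> ε.
C -> SB: B nullable, giving S | SB.
Unchanged (no nullable symbols): S -> di; B -> d; B -> dS; C -> i.

S -> i | Bi | di | iB | BiB; B -> C | d | dS | ii | iiC; C -> S | i | SB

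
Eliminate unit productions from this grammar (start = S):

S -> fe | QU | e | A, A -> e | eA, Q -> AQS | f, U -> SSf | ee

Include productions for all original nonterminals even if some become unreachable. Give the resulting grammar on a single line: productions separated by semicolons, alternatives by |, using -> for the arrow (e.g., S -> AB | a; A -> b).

Unit productions: S->A.
Unit pairs (A ⇒* B via units): (S,A).
S: inherits non-unit rules of {A, S} → QU | e | eA | fe.
A: inherits non-unit rules of {A} → e | eA.
Q: inherits non-unit rules of {Q} → AQS | f.
U: inherits non-unit rules of {U} → SSf | ee.

S -> e | QU | eA | fe; A -> e | eA; Q -> f | AQS; U -> ee | SSf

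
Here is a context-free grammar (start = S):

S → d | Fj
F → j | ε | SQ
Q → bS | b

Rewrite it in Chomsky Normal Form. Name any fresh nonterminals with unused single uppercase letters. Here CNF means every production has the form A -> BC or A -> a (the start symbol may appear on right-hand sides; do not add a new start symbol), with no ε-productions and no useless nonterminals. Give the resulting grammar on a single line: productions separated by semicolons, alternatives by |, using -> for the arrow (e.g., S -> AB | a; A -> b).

Nullable: {F}; after ε-elimination: S -> d | j | Fj; F -> j | SQ; Q -> b | bS.
No unit productions to eliminate.
TERM: introduce A -> b, B -> j and substitute in every rule of length ≥2.

S -> d | j | FB; A -> b; B -> j; F -> j | SQ; Q -> b | AS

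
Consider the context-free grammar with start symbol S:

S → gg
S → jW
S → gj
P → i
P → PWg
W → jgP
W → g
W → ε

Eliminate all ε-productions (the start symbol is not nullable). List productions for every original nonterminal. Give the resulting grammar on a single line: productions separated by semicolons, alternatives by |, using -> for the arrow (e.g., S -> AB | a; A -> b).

Nullable set: {W}.
S -> jW: W nullable, giving j | jW.
P -> PWg: W nullable, giving PWg | Pg.
Drop W -> ε.
Unchanged (no nullable symbols): S -> gg; S -> gj; P -> i; W -> g; W -> jgP.

S -> j | gg | gj | jW; P -> i | Pg | PWg; W -> g | jgP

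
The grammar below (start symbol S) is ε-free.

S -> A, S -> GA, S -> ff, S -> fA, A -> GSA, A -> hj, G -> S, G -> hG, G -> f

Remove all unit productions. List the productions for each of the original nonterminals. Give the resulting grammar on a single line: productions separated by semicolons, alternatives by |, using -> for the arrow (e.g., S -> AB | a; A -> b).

S -> GA | fA | ff | hj | GSA; A -> hj | GSA; G -> f | GA | fA | ff | hG | hj | GSA

Unit productions: G->S, S->A.
Unit pairs (A ⇒* B via units): (G,A), (G,S), (S,A).
S: inherits non-unit rules of {A, S} → GA | GSA | fA | ff | hj.
A: inherits non-unit rules of {A} → GSA | hj.
G: inherits non-unit rules of {A, G, S} → GA | GSA | f | fA | ff | hG | hj.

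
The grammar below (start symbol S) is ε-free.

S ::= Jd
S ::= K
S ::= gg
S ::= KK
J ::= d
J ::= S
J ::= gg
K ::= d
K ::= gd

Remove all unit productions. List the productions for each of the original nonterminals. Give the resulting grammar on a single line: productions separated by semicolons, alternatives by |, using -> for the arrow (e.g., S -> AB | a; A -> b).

S -> d | Jd | KK | gd | gg; J -> d | Jd | KK | gd | gg; K -> d | gd

Unit productions: J->S, S->K.
Unit pairs (A ⇒* B via units): (J,K), (J,S), (S,K).
S: inherits non-unit rules of {K, S} → Jd | KK | d | gd | gg.
J: inherits non-unit rules of {J, K, S} → Jd | KK | d | gd | gg.
K: inherits non-unit rules of {K} → d | gd.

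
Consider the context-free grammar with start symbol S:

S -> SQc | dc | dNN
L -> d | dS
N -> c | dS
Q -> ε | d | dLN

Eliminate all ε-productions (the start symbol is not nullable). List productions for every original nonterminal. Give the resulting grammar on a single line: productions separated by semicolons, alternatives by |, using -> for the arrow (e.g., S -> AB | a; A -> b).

S -> Sc | dc | SQc | dNN; L -> d | dS; N -> c | dS; Q -> d | dLN

Nullable set: {Q}.
S -> SQc: Q nullable, giving SQc | Sc.
Drop Q -> ε.
Unchanged (no nullable symbols): S -> dNN; S -> dc; L -> d; L -> dS; N -> c; N -> dS; Q -> d; Q -> dLN.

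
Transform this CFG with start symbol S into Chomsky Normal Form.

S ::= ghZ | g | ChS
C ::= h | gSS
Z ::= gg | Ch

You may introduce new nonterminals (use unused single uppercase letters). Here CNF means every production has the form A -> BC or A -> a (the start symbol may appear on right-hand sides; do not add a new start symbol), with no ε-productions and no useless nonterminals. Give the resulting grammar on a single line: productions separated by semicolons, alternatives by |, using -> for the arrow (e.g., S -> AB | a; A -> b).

S -> g | AE | CF; A -> g; B -> h; C -> h | AD; D -> SS; E -> BZ; F -> BS; Z -> AA | CB

No ε-productions.
No unit productions to eliminate.
TERM: introduce A -> g, B -> h and substitute in every rule of length ≥2.
BIN: C -> ASS becomes C -> AD, D -> SS; S -> ABZ becomes S -> AE, E -> BZ; S -> CBS becomes S -> CF, F -> BS.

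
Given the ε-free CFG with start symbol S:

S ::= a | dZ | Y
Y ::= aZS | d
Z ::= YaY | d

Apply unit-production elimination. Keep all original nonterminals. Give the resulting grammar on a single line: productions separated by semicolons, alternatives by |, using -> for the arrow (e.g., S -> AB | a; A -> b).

Unit productions: S->Y.
Unit pairs (A ⇒* B via units): (S,Y).
S: inherits non-unit rules of {S, Y} → a | aZS | d | dZ.
Y: inherits non-unit rules of {Y} → aZS | d.
Z: inherits non-unit rules of {Z} → YaY | d.

S -> a | d | dZ | aZS; Y -> d | aZS; Z -> d | YaY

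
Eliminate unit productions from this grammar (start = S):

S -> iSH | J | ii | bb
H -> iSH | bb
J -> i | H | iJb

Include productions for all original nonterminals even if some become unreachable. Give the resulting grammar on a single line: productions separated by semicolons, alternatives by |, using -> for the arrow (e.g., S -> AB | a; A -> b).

S -> i | bb | ii | iJb | iSH; H -> bb | iSH; J -> i | bb | iJb | iSH

Unit productions: J->H, S->J.
Unit pairs (A ⇒* B via units): (J,H), (S,H), (S,J).
S: inherits non-unit rules of {H, J, S} → bb | i | iJb | iSH | ii.
H: inherits non-unit rules of {H} → bb | iSH.
J: inherits non-unit rules of {H, J} → bb | i | iJb | iSH.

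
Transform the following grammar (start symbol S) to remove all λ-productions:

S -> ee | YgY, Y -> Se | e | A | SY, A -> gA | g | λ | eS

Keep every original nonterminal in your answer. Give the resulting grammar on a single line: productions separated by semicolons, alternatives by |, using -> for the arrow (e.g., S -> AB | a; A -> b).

Nullable set: {A, Y}.
S -> YgY: Y, Y nullable, giving Yg | YgY | g | gY.
Drop A -> λ.
A -> gA: A nullable, giving g | gA.
Y -> A: A nullable, giving A.
Y -> SY: Y nullable, giving S | SY.
Unchanged (no nullable symbols): S -> ee; A -> eS; A -> g; Y -> Se; Y -> e.

S -> g | Yg | ee | gY | YgY; A -> g | eS | gA; Y -> A | S | e | SY | Se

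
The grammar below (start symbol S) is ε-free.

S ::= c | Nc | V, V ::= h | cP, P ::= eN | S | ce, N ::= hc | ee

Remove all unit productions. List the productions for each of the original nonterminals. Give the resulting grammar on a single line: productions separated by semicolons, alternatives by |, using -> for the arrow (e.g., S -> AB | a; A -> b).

S -> c | h | Nc | cP; N -> ee | hc; P -> c | h | Nc | cP | ce | eN; V -> h | cP

Unit productions: P->S, S->V.
Unit pairs (A ⇒* B via units): (P,S), (P,V), (S,V).
S: inherits non-unit rules of {S, V} → Nc | c | cP | h.
N: inherits non-unit rules of {N} → ee | hc.
P: inherits non-unit rules of {P, S, V} → Nc | c | cP | ce | eN | h.
V: inherits non-unit rules of {V} → cP | h.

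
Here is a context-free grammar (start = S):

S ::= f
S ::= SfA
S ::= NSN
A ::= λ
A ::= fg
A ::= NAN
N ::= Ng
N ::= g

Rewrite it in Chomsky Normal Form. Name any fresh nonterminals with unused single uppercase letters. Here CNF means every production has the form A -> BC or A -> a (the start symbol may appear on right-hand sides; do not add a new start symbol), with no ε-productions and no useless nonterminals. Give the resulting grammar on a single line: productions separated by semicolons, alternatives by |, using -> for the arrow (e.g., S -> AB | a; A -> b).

Nullable: {A}; after ε-elimination: S -> f | Sf | NSN | SfA; A -> NN | fg | NAN; N -> g | Ng.
No unit productions to eliminate.
TERM: introduce B -> f, C -> g and substitute in every rule of length ≥2.
BIN: A -> NAN becomes A -> ND, D -> AN; S -> NSN becomes S -> NE, E -> SN; S -> SBA becomes S -> SF, F -> BA.

S -> f | NE | SB | SF; A -> BC | ND | NN; B -> f; C -> g; D -> AN; E -> SN; F -> BA; N -> g | NC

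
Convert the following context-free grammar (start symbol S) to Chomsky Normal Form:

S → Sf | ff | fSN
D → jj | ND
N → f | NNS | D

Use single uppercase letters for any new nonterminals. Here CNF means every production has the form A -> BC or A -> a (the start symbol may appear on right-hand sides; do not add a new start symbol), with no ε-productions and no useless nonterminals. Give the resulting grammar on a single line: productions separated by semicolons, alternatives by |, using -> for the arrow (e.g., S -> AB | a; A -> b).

S -> BB | BE | SB; A -> j; B -> f; C -> NS; D -> AA | ND; E -> SN; N -> f | AA | NC | ND

No ε-productions.
After unit-elimination: S -> Sf | ff | fSN; D -> ND | jj; N -> f | ND | jj | NNS.
TERM: introduce B -> f, A -> j and substitute in every rule of length ≥2.
BIN: N -> NNS becomes N -> NC, C -> NS; S -> BSN becomes S -> BE, E -> SN.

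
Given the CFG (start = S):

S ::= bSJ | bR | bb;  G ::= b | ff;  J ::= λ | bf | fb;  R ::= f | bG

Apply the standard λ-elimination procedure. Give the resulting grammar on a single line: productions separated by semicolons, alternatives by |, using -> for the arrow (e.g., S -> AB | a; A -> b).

S -> bR | bS | bb | bSJ; G -> b | ff; J -> bf | fb; R -> f | bG

Nullable set: {J}.
S -> bSJ: J nullable, giving bS | bSJ.
Drop J -> λ.
Unchanged (no nullable symbols): S -> bR; S -> bb; G -> b; G -> ff; J -> bf; J -> fb; R -> bG; R -> f.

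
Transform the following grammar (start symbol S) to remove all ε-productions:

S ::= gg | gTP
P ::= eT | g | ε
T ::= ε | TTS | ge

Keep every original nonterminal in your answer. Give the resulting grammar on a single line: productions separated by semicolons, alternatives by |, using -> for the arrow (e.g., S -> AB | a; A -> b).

Nullable set: {P, T}.
S -> gTP: T, P nullable, giving g | gP | gT | gTP.
Drop P -> ε.
P -> eT: T nullable, giving e | eT.
Drop T -> ε.
T -> TTS: T, T nullable, giving S | TS | TTS.
Unchanged (no nullable symbols): S -> gg; P -> g; T -> ge.

S -> g | gP | gT | gg | gTP; P -> e | g | eT; T -> S | TS | ge | TTS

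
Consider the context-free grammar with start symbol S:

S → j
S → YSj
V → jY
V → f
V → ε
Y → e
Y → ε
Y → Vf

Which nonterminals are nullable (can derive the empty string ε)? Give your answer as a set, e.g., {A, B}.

{V, Y}

Directly nullable (have an ε-rule): {V, Y}.
Not nullable: S — each has a terminal in every rule's right-hand side or depends on a non-nullable symbol.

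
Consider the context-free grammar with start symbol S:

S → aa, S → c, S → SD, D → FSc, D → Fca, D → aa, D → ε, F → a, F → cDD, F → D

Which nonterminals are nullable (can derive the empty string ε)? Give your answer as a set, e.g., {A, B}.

Directly nullable (have an ε-rule): {D}.
F is nullable via F -> D (every symbol on the right is already known nullable).
Not nullable: S — each has a terminal in every rule's right-hand side or depends on a non-nullable symbol.

{D, F}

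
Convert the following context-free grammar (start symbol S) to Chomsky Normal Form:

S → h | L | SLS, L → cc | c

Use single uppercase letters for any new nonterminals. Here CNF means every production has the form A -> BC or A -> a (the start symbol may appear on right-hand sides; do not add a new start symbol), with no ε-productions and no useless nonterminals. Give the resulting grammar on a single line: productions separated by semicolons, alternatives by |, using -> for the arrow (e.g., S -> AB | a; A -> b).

S -> c | h | AA | SB; A -> c; B -> LS; L -> c | AA

No ε-productions.
After unit-elimination: S -> c | h | cc | SLS; L -> c | cc.
TERM: introduce A -> c and substitute in every rule of length ≥2.
BIN: S -> SLS becomes S -> SB, B -> LS.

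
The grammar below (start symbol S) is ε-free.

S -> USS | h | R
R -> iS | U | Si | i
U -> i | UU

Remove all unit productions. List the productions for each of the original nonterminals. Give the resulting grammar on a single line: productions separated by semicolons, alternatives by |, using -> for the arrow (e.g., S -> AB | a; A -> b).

Unit productions: R->U, S->R.
Unit pairs (A ⇒* B via units): (R,U), (S,R), (S,U).
S: inherits non-unit rules of {R, S, U} → Si | USS | UU | h | i | iS.
R: inherits non-unit rules of {R, U} → Si | UU | i | iS.
U: inherits non-unit rules of {U} → UU | i.

S -> h | i | Si | UU | iS | USS; R -> i | Si | UU | iS; U -> i | UU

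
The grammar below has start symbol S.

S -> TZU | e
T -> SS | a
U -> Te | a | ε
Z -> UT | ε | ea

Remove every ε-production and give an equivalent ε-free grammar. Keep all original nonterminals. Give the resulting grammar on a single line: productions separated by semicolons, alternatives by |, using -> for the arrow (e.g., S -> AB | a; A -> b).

Nullable set: {U, Z}.
S -> TZU: Z, U nullable, giving T | TU | TZ | TZU.
Drop U -> ε.
Drop Z -> ε.
Z -> UT: U nullable, giving T | UT.
Unchanged (no nullable symbols): S -> e; T -> SS; T -> a; U -> Te; U -> a; Z -> ea.

S -> T | e | TU | TZ | TZU; T -> a | SS; U -> a | Te; Z -> T | UT | ea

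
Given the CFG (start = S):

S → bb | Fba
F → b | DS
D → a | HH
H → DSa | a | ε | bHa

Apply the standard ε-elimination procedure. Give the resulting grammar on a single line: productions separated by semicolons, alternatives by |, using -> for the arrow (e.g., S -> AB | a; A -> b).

S -> bb | Fba; D -> H | a | HH; F -> S | b | DS; H -> a | Sa | ba | DSa | bHa

Nullable set: {D, H}.
D -> HH: H, H nullable, giving H | HH.
F -> DS: D nullable, giving DS | S.
Drop H -> ε.
H -> DSa: D nullable, giving DSa | Sa.
H -> bHa: H nullable, giving bHa | ba.
Unchanged (no nullable symbols): S -> Fba; S -> bb; D -> a; F -> b; H -> a.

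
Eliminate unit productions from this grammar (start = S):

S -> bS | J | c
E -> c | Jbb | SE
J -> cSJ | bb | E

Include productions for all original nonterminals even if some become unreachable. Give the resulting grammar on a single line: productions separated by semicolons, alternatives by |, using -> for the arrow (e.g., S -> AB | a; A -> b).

S -> c | SE | bS | bb | Jbb | cSJ; E -> c | SE | Jbb; J -> c | SE | bb | Jbb | cSJ

Unit productions: J->E, S->J.
Unit pairs (A ⇒* B via units): (J,E), (S,E), (S,J).
S: inherits non-unit rules of {E, J, S} → Jbb | SE | bS | bb | c | cSJ.
E: inherits non-unit rules of {E} → Jbb | SE | c.
J: inherits non-unit rules of {E, J} → Jbb | SE | bb | c | cSJ.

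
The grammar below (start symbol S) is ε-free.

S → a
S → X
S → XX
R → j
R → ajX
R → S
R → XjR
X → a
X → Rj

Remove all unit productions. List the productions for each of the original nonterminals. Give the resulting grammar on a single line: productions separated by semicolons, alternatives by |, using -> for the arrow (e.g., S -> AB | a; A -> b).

Unit productions: R->S, S->X.
Unit pairs (A ⇒* B via units): (R,S), (R,X), (S,X).
S: inherits non-unit rules of {S, X} → Rj | XX | a.
R: inherits non-unit rules of {R, S, X} → Rj | XX | XjR | a | ajX | j.
X: inherits non-unit rules of {X} → Rj | a.

S -> a | Rj | XX; R -> a | j | Rj | XX | XjR | ajX; X -> a | Rj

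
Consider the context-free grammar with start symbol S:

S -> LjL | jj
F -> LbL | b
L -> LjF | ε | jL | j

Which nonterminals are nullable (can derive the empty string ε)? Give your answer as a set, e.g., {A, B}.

Directly nullable (have an ε-rule): {L}.
Not nullable: F, S — each has a terminal in every rule's right-hand side or depends on a non-nullable symbol.

{L}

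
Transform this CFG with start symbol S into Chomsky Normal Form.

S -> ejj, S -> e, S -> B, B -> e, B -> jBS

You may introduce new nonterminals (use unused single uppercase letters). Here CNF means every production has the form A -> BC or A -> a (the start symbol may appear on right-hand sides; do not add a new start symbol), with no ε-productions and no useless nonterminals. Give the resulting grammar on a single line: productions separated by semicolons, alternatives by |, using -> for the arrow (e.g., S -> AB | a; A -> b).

No ε-productions.
After unit-elimination: S -> e | ejj | jBS; B -> e | jBS.
TERM: introduce C -> e, A -> j and substitute in every rule of length ≥2.
BIN: B -> ABS becomes B -> AD, D -> BS; S -> ABS becomes S -> AE, E -> BS; S -> CAA becomes S -> CF, F -> AA.

S -> e | AE | CF; A -> j; B -> e | AD; C -> e; D -> BS; E -> BS; F -> AA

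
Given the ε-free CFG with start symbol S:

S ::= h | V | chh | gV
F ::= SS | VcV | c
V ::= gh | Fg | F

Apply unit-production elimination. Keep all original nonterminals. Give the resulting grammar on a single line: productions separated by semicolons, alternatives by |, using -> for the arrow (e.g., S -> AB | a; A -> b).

S -> c | h | Fg | SS | gV | gh | VcV | chh; F -> c | SS | VcV; V -> c | Fg | SS | gh | VcV

Unit productions: S->V, V->F.
Unit pairs (A ⇒* B via units): (S,F), (S,V), (V,F).
S: inherits non-unit rules of {F, S, V} → Fg | SS | VcV | c | chh | gV | gh | h.
F: inherits non-unit rules of {F} → SS | VcV | c.
V: inherits non-unit rules of {F, V} → Fg | SS | VcV | c | gh.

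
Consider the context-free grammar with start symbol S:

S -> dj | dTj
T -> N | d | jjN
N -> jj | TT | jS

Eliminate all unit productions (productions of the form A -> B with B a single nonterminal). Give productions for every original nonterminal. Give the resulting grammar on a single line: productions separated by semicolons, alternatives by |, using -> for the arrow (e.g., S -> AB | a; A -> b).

S -> dj | dTj; N -> TT | jS | jj; T -> d | TT | jS | jj | jjN

Unit productions: T->N.
Unit pairs (A ⇒* B via units): (T,N).
S: inherits non-unit rules of {S} → dTj | dj.
N: inherits non-unit rules of {N} → TT | jS | jj.
T: inherits non-unit rules of {N, T} → TT | d | jS | jj | jjN.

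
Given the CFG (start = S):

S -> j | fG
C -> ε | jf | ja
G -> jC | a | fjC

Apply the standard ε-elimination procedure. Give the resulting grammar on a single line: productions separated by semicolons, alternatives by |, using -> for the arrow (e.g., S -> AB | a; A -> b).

Nullable set: {C}.
Drop C -> ε.
G -> fjC: C nullable, giving fj | fjC.
G -> jC: C nullable, giving j | jC.
Unchanged (no nullable symbols): S -> fG; S -> j; C -> ja; C -> jf; G -> a.

S -> j | fG; C -> ja | jf; G -> a | j | fj | jC | fjC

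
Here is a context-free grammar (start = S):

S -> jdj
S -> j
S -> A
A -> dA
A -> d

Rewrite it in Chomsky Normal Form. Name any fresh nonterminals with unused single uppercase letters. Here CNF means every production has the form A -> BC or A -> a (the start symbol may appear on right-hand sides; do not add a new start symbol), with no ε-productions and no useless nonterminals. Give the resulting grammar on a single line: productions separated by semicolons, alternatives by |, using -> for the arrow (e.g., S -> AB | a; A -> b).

S -> d | j | BA | CD; A -> d | BA; B -> d; C -> j; D -> BC

No ε-productions.
After unit-elimination: S -> d | j | dA | jdj; A -> d | dA.
TERM: introduce B -> d, C -> j and substitute in every rule of length ≥2.
BIN: S -> CBC becomes S -> CD, D -> BC.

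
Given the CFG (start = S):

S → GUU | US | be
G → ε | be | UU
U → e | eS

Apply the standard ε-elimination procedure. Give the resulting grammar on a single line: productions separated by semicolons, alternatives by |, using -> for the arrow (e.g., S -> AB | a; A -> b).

S -> US | UU | be | GUU; G -> UU | be; U -> e | eS

Nullable set: {G}.
S -> GUU: G nullable, giving GUU | UU.
Drop G -> ε.
Unchanged (no nullable symbols): S -> US; S -> be; G -> UU; G -> be; U -> e; U -> eS.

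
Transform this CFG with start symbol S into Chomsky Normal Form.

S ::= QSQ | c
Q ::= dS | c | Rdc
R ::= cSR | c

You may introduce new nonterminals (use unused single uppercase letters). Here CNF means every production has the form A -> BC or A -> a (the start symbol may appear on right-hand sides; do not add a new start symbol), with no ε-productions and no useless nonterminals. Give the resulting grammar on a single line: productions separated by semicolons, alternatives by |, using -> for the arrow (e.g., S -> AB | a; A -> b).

No ε-productions.
No unit productions to eliminate.
TERM: introduce B -> c, A -> d and substitute in every rule of length ≥2.
BIN: Q -> RAB becomes Q -> RC, C -> AB; R -> BSR becomes R -> BD, D -> SR; S -> QSQ becomes S -> QE, E -> SQ.

S -> c | QE; A -> d; B -> c; C -> AB; D -> SR; E -> SQ; Q -> c | AS | RC; R -> c | BD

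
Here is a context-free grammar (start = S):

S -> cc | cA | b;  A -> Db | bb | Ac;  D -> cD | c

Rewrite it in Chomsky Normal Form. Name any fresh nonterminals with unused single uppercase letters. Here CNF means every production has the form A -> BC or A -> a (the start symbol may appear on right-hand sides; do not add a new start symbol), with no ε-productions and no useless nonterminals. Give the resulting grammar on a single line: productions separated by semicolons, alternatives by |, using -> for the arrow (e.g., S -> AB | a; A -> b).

S -> b | BA | BB; A -> AB | CC | DC; B -> c; C -> b; D -> c | BD

No ε-productions.
No unit productions to eliminate.
TERM: introduce C -> b, B -> c and substitute in every rule of length ≥2.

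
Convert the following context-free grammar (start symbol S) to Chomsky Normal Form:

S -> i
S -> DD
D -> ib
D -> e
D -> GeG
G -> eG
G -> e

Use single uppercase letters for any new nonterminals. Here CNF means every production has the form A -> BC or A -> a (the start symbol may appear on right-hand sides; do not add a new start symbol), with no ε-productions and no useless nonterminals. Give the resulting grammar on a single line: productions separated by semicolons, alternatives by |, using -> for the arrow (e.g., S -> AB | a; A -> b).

No ε-productions.
No unit productions to eliminate.
TERM: introduce C -> b, A -> e, B -> i and substitute in every rule of length ≥2.
BIN: D -> GAG becomes D -> GE, E -> AG.

S -> i | DD; A -> e; B -> i; C -> b; D -> e | BC | GE; E -> AG; G -> e | AG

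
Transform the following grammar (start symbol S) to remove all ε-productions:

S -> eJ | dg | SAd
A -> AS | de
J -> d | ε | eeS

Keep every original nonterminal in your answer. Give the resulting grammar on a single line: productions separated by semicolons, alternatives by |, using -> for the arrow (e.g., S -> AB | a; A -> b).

Nullable set: {J}.
S -> eJ: J nullable, giving e | eJ.
Drop J -> ε.
Unchanged (no nullable symbols): S -> SAd; S -> dg; A -> AS; A -> de; J -> d; J -> eeS.

S -> e | dg | eJ | SAd; A -> AS | de; J -> d | eeS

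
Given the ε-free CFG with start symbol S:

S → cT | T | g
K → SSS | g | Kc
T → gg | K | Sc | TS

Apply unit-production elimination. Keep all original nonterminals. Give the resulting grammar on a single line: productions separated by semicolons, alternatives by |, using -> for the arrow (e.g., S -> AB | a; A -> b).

S -> g | Kc | Sc | TS | cT | gg | SSS; K -> g | Kc | SSS; T -> g | Kc | Sc | TS | gg | SSS

Unit productions: S->T, T->K.
Unit pairs (A ⇒* B via units): (S,K), (S,T), (T,K).
S: inherits non-unit rules of {K, S, T} → Kc | SSS | Sc | TS | cT | g | gg.
K: inherits non-unit rules of {K} → Kc | SSS | g.
T: inherits non-unit rules of {K, T} → Kc | SSS | Sc | TS | g | gg.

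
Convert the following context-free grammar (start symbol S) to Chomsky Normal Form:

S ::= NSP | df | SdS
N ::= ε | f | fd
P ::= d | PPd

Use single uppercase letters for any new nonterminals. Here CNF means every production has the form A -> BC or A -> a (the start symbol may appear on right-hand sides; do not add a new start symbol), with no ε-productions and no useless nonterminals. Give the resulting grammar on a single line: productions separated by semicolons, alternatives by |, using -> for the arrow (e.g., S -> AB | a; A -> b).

S -> BA | ND | SE | SP; A -> f; B -> d; C -> PB; D -> SP; E -> BS; N -> f | AB; P -> d | PC

Nullable: {N}; after ε-elimination: S -> SP | df | NSP | SdS; N -> f | fd; P -> d | PPd.
No unit productions to eliminate.
TERM: introduce B -> d, A -> f and substitute in every rule of length ≥2.
BIN: P -> PPB becomes P -> PC, C -> PB; S -> NSP becomes S -> ND, D -> SP; S -> SBS becomes S -> SE, E -> BS.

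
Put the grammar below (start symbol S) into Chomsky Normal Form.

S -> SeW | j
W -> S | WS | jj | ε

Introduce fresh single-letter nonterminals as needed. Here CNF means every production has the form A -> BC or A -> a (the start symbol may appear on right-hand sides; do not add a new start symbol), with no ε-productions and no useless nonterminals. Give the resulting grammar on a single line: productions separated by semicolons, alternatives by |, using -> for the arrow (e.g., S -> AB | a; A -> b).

S -> j | SA | SC; A -> e; B -> j; C -> AW; D -> AW; W -> j | BB | SA | SD | WS

Nullable: {W}; after ε-elimination: S -> j | Se | SeW; W -> S | WS | jj.
After unit-elimination: S -> j | Se | SeW; W -> j | Se | WS | jj | SeW.
TERM: introduce A -> e, B -> j and substitute in every rule of length ≥2.
BIN: S -> SAW becomes S -> SC, C -> AW; W -> SAW becomes W -> SD, D -> AW.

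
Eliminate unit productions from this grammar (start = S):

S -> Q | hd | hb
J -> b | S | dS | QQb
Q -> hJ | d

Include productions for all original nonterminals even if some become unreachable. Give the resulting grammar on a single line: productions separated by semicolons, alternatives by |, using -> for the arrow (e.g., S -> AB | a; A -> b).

Unit productions: J->S, S->Q.
Unit pairs (A ⇒* B via units): (J,Q), (J,S), (S,Q).
S: inherits non-unit rules of {Q, S} → d | hJ | hb | hd.
J: inherits non-unit rules of {J, Q, S} → QQb | b | d | dS | hJ | hb | hd.
Q: inherits non-unit rules of {Q} → d | hJ.

S -> d | hJ | hb | hd; J -> b | d | dS | hJ | hb | hd | QQb; Q -> d | hJ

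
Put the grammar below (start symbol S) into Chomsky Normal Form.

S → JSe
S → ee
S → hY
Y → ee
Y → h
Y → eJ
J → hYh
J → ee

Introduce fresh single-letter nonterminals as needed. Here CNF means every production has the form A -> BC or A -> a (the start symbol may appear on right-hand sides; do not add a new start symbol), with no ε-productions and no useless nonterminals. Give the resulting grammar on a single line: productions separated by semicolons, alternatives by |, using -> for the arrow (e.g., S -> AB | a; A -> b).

No ε-productions.
No unit productions to eliminate.
TERM: introduce A -> e, B -> h and substitute in every rule of length ≥2.
BIN: J -> BYB becomes J -> BC, C -> YB; S -> JSA becomes S -> JD, D -> SA.

S -> AA | BY | JD; A -> e; B -> h; C -> YB; D -> SA; J -> AA | BC; Y -> h | AA | AJ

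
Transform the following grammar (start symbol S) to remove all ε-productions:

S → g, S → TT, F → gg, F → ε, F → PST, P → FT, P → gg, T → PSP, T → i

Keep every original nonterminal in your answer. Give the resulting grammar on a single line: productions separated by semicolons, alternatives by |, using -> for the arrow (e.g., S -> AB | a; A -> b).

Nullable set: {F}.
Drop F -> ε.
P -> FT: F nullable, giving FT | T.
Unchanged (no nullable symbols): S -> TT; S -> g; F -> PST; F -> gg; P -> gg; T -> PSP; T -> i.

S -> g | TT; F -> gg | PST; P -> T | FT | gg; T -> i | PSP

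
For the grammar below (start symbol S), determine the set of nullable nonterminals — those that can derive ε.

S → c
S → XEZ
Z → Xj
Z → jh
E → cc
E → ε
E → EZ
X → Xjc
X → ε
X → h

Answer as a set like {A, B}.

{E, X}

Directly nullable (have an ε-rule): {E, X}.
Not nullable: S, Z — each has a terminal in every rule's right-hand side or depends on a non-nullable symbol.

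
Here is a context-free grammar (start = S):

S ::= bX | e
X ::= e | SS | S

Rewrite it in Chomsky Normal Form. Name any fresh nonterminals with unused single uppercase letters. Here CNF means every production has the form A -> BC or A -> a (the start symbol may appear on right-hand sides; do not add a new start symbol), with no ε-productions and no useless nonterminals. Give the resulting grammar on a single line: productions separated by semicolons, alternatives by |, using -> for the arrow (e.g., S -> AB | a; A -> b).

No ε-productions.
After unit-elimination: S -> e | bX; X -> e | SS | bX.
TERM: introduce A -> b and substitute in every rule of length ≥2.

S -> e | AX; A -> b; X -> e | AX | SS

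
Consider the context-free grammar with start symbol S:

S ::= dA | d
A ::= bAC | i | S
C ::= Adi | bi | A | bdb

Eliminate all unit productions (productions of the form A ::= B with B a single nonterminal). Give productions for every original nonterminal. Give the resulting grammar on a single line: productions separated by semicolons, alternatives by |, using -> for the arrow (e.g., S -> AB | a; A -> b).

Unit productions: A->S, C->A.
Unit pairs (A ⇒* B via units): (A,S), (C,A), (C,S).
S: inherits non-unit rules of {S} → d | dA.
A: inherits non-unit rules of {A, S} → bAC | d | dA | i.
C: inherits non-unit rules of {A, C, S} → Adi | bAC | bdb | bi | d | dA | i.

S -> d | dA; A -> d | i | dA | bAC; C -> d | i | bi | dA | Adi | bAC | bdb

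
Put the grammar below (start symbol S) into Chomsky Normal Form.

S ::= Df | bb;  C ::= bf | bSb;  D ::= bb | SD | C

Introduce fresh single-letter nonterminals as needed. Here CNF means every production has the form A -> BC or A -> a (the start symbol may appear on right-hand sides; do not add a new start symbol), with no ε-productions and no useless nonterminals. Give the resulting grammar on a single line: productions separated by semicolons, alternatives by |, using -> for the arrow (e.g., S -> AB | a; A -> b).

No ε-productions.
After unit-elimination: S -> Df | bb; C -> bf | bSb; D -> SD | bb | bf | bSb.
TERM: introduce A -> b, B -> f and substitute in every rule of length ≥2.
BIN: C -> ASA becomes C -> AE, E -> SA; D -> ASA becomes D -> AF, F -> SA.
Drop unreachable/unproductive: C.

S -> AA | DB; A -> b; B -> f; D -> AA | AB | AF | SD; F -> SA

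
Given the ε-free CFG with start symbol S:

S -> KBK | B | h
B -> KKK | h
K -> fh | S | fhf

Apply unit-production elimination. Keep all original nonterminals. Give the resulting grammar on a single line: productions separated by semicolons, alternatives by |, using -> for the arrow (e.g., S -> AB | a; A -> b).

S -> h | KBK | KKK; B -> h | KKK; K -> h | fh | KBK | KKK | fhf

Unit productions: K->S, S->B.
Unit pairs (A ⇒* B via units): (K,B), (K,S), (S,B).
S: inherits non-unit rules of {B, S} → KBK | KKK | h.
B: inherits non-unit rules of {B} → KKK | h.
K: inherits non-unit rules of {B, K, S} → KBK | KKK | fh | fhf | h.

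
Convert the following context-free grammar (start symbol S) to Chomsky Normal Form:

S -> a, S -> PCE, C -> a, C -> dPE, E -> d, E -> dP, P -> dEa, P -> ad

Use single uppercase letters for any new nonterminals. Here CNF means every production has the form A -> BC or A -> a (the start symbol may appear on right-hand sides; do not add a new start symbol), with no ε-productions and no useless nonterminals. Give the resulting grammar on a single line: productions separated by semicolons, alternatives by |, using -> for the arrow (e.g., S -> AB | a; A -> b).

S -> a | PG; A -> d; B -> a; C -> a | AD; D -> PE; E -> d | AP; F -> EB; G -> CE; P -> AF | BA

No ε-productions.
No unit productions to eliminate.
TERM: introduce B -> a, A -> d and substitute in every rule of length ≥2.
BIN: C -> APE becomes C -> AD, D -> PE; P -> AEB becomes P -> AF, F -> EB; S -> PCE becomes S -> PG, G -> CE.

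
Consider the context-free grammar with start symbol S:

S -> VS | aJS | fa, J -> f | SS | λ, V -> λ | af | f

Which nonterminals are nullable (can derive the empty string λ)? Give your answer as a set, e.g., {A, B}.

Directly nullable (have an ε-rule): {J, V}.
Not nullable: S — each has a terminal in every rule's right-hand side or depends on a non-nullable symbol.

{J, V}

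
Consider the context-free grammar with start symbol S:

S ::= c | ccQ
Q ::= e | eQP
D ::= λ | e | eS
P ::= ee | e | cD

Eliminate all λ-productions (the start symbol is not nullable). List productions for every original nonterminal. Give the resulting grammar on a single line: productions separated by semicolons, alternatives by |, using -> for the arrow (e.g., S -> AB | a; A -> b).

S -> c | ccQ; D -> e | eS; P -> c | e | cD | ee; Q -> e | eQP

Nullable set: {D}.
Drop D -> λ.
P -> cD: D nullable, giving c | cD.
Unchanged (no nullable symbols): S -> c; S -> ccQ; D -> e; D -> eS; P -> e; P -> ee; Q -> e; Q -> eQP.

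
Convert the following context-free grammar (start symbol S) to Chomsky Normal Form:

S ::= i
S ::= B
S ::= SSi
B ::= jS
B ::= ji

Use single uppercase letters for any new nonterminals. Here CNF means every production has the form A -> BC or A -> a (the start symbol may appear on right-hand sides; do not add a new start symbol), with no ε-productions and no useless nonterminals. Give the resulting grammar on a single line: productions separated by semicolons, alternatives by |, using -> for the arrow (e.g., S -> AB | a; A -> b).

No ε-productions.
After unit-elimination: S -> i | jS | ji | SSi; B -> jS | ji.
TERM: introduce C -> i, A -> j and substitute in every rule of length ≥2.
BIN: S -> SSC becomes S -> SD, D -> SC.
Drop unreachable/unproductive: B.

S -> i | AC | AS | SD; A -> j; C -> i; D -> SC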